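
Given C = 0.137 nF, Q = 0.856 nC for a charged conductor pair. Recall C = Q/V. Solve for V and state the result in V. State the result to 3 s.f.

Rearranging: V = Q/C.
C = 0.137 nF = 1.370×10^-10 F; Q = 0.856 nC = 8.560×10^-10 C.
V = 6.248 V  (the unit combination reduces to kg·m²/(A·s³) = V)

6.25 V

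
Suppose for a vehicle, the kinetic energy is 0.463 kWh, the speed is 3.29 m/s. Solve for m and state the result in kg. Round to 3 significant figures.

3.08×10^5 kg

Rearranging: m = 2·KE/v².
KE = 0.463 kWh = 1.667×10^6 J; v = 3.29 m/s.
m = 3.080×10^5 kg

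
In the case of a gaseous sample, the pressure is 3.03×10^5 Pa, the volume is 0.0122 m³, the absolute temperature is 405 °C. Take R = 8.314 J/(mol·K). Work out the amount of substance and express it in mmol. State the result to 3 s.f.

656 mmol

From the ideal-gas law: n = PV/(RT).
P = 3.03×10^5 Pa; V = 0.0122 m³; T = 405 °C = 678.1 K; R = 8.314 J/(mol·K).
n = 0.6556 mol
0.6556 mol × (1 mmol / 0.001000 mol) = 655.6 mmol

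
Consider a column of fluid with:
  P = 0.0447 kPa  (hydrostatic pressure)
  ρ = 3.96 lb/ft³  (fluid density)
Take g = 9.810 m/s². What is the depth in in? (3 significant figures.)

Rearranging P = ρ·g·h for h: h = P/(ρ·g).
P = 0.0447 kPa = 44.70 Pa; ρ = 3.96 lb/ft³ = 63.43 kg/m³; g = 9.810 m/s².
h = 0.07183 m
0.07183 m × (1 in / 0.02540 m) = 2.828 in

2.83 in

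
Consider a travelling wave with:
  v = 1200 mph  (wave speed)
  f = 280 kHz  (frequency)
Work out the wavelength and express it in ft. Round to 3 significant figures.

0.00629 ft

Solving v = f·λ for λ: λ = v/f.
v = 1200 mph = 536.4 m/s; f = 280 kHz = 2.800×10^5 Hz.
λ = 0.001916 m
0.001916 m × (1 ft / 0.3048 m) = 0.006286 ft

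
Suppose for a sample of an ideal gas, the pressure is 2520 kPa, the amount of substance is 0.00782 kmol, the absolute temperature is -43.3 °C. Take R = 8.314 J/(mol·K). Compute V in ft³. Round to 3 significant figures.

From the ideal-gas law: V = nRT/P.
P = 2520 kPa = 2.520×10^6 Pa; n = 0.00782 kmol = 7.820 mol; T = -43.3 °C = 229.8 K; R = 8.314 J/(mol·K).
V = 0.005930 m³
0.005930 m³ × (1 ft³ / 0.02832 m³) = 0.2094 ft³

0.209 ft³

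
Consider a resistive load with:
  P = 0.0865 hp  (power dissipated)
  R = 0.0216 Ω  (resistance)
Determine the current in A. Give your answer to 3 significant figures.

Rearranging: I = √(P/R).
P = 0.0865 hp = 64.50 W; R = 0.0216 Ω.
I = 54.65 A

54.6 A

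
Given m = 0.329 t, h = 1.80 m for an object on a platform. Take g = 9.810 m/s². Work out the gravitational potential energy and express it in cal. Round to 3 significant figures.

1390 cal

PE is given directly by: PE = mgh.
m = 0.329 t = 329.0 kg; h = 1.80 m; g = 9.810 m/s².
PE = 5809 J
5809 J × (1 cal / 4.184 J) = 1388 cal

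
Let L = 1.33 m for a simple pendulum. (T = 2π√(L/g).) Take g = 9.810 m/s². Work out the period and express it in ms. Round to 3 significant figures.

2310 ms

T is given directly by: T = 2π√(L/g).
L = 1.33 m; g = 9.810 m/s².
T = 2.314 s
2.314 s × (1 ms / 0.001000 s) = 2314 ms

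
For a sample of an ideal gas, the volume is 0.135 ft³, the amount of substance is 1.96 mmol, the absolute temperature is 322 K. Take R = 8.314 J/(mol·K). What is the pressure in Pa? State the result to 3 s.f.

From the ideal-gas law: P = nRT/V.
V = 0.135 ft³ = 0.003823 m³; n = 1.96 mmol = 0.001960 mol; T = 322 K; R = 8.314 J/(mol·K).
P = 1373 Pa  (the unit combination reduces to kg/(m·s²) = Pa)

1370 Pa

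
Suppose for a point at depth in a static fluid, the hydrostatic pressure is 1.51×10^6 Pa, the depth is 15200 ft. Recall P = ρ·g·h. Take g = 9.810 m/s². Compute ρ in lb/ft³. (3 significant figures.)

2.07 lb/ft³

Rearranging P = ρ·g·h for ρ: ρ = P/(g·h).
P = 1.51×10^6 Pa; h = 15200 ft = 4633 m; g = 9.810 m/s².
ρ = 33.22 kg/m³
33.22 kg/m³ × (1 lb/ft³ / 16.02 kg/m³) = 2.074 lb/ft³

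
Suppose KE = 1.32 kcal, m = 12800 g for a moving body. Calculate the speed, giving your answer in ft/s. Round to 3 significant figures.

Rearranging KE = ½mv² for v: v = √(2·KE/m).
KE = 1.32 kcal = 5523 J; m = 12800 g = 12.80 kg.
v = 29.38 m/s
29.38 m/s × (1 ft/s / 0.3048 m/s) = 96.38 ft/s

96.4 ft/s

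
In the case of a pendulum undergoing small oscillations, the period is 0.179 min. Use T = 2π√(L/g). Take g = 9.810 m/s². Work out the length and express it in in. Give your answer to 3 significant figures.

1130 in

Rearranging T = 2π√(L/g) for L: L = g·(T/2π)².
T = 0.179 min = 10.74 s; g = 9.810 m/s².
L = 28.66 m
28.66 m × (1 in / 0.02540 m) = 1128 in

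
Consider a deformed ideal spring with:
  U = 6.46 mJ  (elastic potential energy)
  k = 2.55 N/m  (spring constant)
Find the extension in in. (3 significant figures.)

2.80 in

Rearranging U = ½k·x² for x: x = √(2U/k).
U = 6.46 mJ = 0.006460 J; k = 2.55 N/m.
x = 0.07118 m
0.07118 m × (1 in / 0.02540 m) = 2.802 in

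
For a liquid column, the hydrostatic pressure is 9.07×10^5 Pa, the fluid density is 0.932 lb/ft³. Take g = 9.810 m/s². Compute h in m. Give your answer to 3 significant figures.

6190 m

Rearranging: h = P/(ρ·g).
P = 9.07×10^5 Pa; ρ = 0.932 lb/ft³ = 14.93 kg/m³; g = 9.810 m/s².
h = 6193 m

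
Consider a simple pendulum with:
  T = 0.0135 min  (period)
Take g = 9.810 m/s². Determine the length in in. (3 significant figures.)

6.42 in

Solving T = 2π√(L/g) for L: L = g·(T/2π)².
T = 0.0135 min = 0.8100 s; g = 9.810 m/s².
L = 0.1630 m
0.1630 m × (1 in / 0.02540 m) = 6.419 in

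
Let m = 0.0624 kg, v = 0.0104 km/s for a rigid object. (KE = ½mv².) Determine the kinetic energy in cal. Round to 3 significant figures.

0.807 cal

KE is given directly by: KE = ½mv².
m = 0.0624 kg; v = 0.0104 km/s = 10.40 m/s.
KE = 3.375 J  (the unit combination reduces to kg·m²/s² = J)
3.375 J × (1 cal / 4.184 J) = 0.8065 cal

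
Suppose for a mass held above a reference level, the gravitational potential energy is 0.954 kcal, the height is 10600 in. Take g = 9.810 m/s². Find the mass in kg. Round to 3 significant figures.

1.51 kg

Rearranging: m = PE/(g·h).
PE = 0.954 kcal = 3992 J; h = 10600 in = 269.2 m; g = 9.810 m/s².
m = 1.511 kg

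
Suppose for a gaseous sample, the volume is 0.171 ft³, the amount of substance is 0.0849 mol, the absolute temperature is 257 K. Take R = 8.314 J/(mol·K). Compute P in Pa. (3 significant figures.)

Directly: P = nRT/V.
V = 0.171 ft³ = 0.004842 m³; n = 0.0849 mol; T = 257 K; R = 8.314 J/(mol·K).
P = 37464 Pa  (the unit combination reduces to kg/(m·s²) = Pa)

37500 Pa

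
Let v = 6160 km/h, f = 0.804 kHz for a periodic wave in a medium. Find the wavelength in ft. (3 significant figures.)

Rearranging v = f·λ for λ: λ = v/f.
v = 6160 km/h = 1711 m/s; f = 0.804 kHz = 804.0 Hz.
λ = 2.128 m
2.128 m × (1 ft / 0.3048 m) = 6.982 ft

6.98 ft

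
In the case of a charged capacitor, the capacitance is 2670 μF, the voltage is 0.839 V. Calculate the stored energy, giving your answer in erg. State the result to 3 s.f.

Directly: E = ½CV².
C = 2670 μF = 0.002670 F; V = 0.839 V.
E = 9.397×10^-4 J  (the unit combination reduces to kg·m²/s² = J)
9.397×10^-4 J × (1 erg / 1.000×10^-7 J) = 9397 erg

9400 erg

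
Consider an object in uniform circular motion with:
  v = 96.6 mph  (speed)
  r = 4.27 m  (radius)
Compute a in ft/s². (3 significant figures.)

a is given directly by: a = v²/r.
v = 96.6 mph = 43.18 m/s; r = 4.27 m.
a = 436.7 m/s²
436.7 m/s² × (1 ft/s² / 0.3048 m/s²) = 1433 ft/s²

1430 ft/s²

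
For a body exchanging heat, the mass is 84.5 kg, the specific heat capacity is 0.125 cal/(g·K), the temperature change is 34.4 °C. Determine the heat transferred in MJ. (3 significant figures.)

1.52 MJ

Q is given directly by: Q = mcΔT.
m = 84.5 kg; c = 0.125 cal/(g·K) = 523.0 J/(kg·K); ΔT = 34.4 °C = 34.40 K.
Q = 1.520×10^6 J  (the unit combination reduces to kg·m²/s² = J)
1.520×10^6 J × (1 MJ / 1.000×10^6 J) = 1.520 MJ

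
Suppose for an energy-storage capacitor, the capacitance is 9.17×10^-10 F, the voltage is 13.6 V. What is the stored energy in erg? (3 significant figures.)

Directly: E = ½CV².
C = 9.17×10^-10 F; V = 13.6 V.
E = 8.480×10^-8 J
8.480×10^-8 J × (1 erg / 1.000×10^-7 J) = 0.8480 erg

0.848 erg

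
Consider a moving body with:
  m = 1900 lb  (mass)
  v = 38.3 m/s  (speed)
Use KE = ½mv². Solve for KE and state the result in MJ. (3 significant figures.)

0.632 MJ

Directly: KE = ½mv².
m = 1900 lb = 861.8 kg; v = 38.3 m/s.
KE = 6.321×10^5 J  (the unit combination reduces to kg·m²/s² = J)
6.321×10^5 J × (1 MJ / 1.000×10^6 J) = 0.6321 MJ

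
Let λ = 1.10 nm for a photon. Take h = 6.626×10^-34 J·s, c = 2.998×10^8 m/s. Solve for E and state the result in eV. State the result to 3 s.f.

E is given directly by: E = hc/λ.
λ = 1.10 nm = 1.100×10^-9 m; h = 6.626×10^-34 J·s; c = 2.998×10^8 m/s.
E = 1.806×10^-16 J
1.806×10^-16 J × (1 eV / 1.602×10^-19 J) = 1127 eV

1130 eV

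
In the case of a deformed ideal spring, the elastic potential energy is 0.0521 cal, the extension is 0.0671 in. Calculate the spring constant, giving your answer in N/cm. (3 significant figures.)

1500 N/cm

Rearranging: k = 2U/x².
U = 0.0521 cal = 0.2180 J; x = 0.0671 in = 0.001704 m.
k = 1.501×10^5 N/m
1.501×10^5 N/m × (1 N/cm / 100.0 N/m) = 1501 N/cm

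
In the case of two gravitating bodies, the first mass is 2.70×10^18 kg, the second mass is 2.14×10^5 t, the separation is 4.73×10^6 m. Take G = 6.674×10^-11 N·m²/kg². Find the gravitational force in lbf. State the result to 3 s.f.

387 lbf

Directly: F = Gm₁m₂/r².
m₁ = 2.70×10^18 kg; m₂ = 2.14×10^5 t = 2.140×10^8 kg; r = 4.73×10^6 m; G = 6.674×10^-11 N·m²/kg².
F = 1724 N
1724 N × (1 lbf / 4.448 N) = 387.5 lbf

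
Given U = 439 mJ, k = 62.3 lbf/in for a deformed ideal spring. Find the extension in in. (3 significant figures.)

Rearranging U = ½k·x² for x: x = √(2U/k).
U = 439 mJ = 0.4390 J; k = 62.3 lbf/in = 10910 N/m.
x = 0.008971 m
0.008971 m × (1 in / 0.02540 m) = 0.3532 in

0.353 in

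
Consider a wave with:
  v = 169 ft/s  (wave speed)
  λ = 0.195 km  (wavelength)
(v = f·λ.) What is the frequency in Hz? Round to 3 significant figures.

0.264 Hz

Solving v = f·λ for f: f = v/λ.
v = 169 ft/s = 51.51 m/s; λ = 0.195 km = 195.0 m.
f = 0.2642 Hz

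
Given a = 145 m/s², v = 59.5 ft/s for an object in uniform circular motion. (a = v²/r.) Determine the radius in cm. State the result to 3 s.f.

227 cm

Solving a = v²/r for r: r = v²/a.
a = 145 m/s²; v = 59.5 ft/s = 18.14 m/s.
r = 2.268 m
2.268 m × (1 cm / 0.01000 m) = 226.8 cm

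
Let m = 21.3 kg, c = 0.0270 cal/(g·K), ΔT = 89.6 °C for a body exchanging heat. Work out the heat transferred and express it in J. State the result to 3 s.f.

2.16×10^5 J

Q is given directly by: Q = mcΔT.
m = 21.3 kg; c = 0.0270 cal/(g·K) = 113.0 J/(kg·K); ΔT = 89.6 °C = 89.60 K.
Q = 2.156×10^5 J  (the unit combination reduces to kg·m²/s² = J)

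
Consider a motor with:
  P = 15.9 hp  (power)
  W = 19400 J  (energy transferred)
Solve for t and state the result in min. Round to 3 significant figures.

Rearranging: t = W/P.
P = 15.9 hp = 11857 W; W = 19400 J.
t = 1.636 s
1.636 s × (1 min / 60.00 s) = 0.02727 min

0.0273 min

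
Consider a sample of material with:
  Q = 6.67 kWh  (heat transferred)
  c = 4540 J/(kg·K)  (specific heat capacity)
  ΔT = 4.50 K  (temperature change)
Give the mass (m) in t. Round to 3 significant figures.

1.18 t

Rearranging Q = m·c·ΔT for m: m = Q/(c·ΔT).
Q = 6.67 kWh = 2.401×10^7 J; c = 4540 J/(kg·K); ΔT = 4.50 K.
m = 1175 kg
1175 kg × (1 t / 1000 kg) = 1.175 t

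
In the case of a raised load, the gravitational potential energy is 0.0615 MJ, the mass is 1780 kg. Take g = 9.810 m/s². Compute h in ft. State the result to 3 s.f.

Rearranging: h = PE/(m·g).
PE = 0.0615 MJ = 61500 J; m = 1780 kg; g = 9.810 m/s².
h = 3.522 m
3.522 m × (1 ft / 0.3048 m) = 11.56 ft

11.6 ft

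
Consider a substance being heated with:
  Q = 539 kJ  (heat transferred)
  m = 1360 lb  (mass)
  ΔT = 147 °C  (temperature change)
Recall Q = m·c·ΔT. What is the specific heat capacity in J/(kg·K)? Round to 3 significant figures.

Rearranging Q = m·c·ΔT for c: c = Q/(m·ΔT).
Q = 539 kJ = 5.390×10^5 J; m = 1360 lb = 616.9 kg; ΔT = 147 °C = 147.0 K.
c = 5.944 J/(kg·K)

5.94 J/(kg·K)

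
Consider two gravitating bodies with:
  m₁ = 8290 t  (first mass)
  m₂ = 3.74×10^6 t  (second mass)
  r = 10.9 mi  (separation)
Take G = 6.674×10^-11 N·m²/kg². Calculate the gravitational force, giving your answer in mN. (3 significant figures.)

F is given directly by: F = Gm₁m₂/r².
m₁ = 8290 t = 8.290×10^6 kg; m₂ = 3.74×10^6 t = 3.740×10^9 kg; r = 10.9 mi = 17542 m; G = 6.674×10^-11 N·m²/kg².
F = 0.006725 N
0.006725 N × (1 mN / 0.001000 N) = 6.725 mN

6.72 mN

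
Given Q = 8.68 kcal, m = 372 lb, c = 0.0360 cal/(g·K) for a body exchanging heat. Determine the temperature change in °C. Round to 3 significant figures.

Rearranging: ΔT = Q/(m·c).
Q = 8.68 kcal = 36317 J; m = 372 lb = 168.7 kg; c = 0.0360 cal/(g·K) = 150.6 J/(kg·K).
ΔT = 1.429 K
Since 1 °C = 1 K, 1.429 °C.

1.43 °C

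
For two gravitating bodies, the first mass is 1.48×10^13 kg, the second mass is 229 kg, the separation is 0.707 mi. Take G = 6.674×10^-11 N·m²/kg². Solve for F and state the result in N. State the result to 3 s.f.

Directly: F = Gm₁m₂/r².
m₁ = 1.48×10^13 kg; m₂ = 229 kg; r = 0.707 mi = 1138 m; G = 6.674×10^-11 N·m²/kg².
F = 0.1747 N  (the unit combination reduces to kg·m/s² = N)

0.175 N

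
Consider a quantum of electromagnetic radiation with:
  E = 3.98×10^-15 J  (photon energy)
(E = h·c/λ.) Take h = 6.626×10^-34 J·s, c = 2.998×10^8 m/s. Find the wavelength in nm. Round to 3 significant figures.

Rearranging: λ = hc/E.
E = 3.98×10^-15 J; h = 6.626×10^-34 J·s; c = 2.998×10^8 m/s.
λ = 4.991×10^-11 m
4.991×10^-11 m × (1 nm / 1.000×10^-9 m) = 0.04991 nm

0.0499 nm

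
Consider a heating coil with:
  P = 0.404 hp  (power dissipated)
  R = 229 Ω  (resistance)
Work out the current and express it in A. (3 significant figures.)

Rearranging P = I²R for I: I = √(P/R).
P = 0.404 hp = 301.3 W; R = 229 Ω.
I = 1.147 A

1.15 A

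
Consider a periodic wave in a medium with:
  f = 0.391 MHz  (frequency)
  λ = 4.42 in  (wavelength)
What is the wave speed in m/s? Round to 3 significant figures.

43900 m/s

Directly: v = fλ.
f = 0.391 MHz = 3.910×10^5 Hz; λ = 4.42 in = 0.1123 m.
v = 43897 m/s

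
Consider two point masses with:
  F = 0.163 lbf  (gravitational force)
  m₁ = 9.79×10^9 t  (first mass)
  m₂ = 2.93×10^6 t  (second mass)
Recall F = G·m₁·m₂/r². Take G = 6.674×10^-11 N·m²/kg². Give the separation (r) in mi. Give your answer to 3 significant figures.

1010 mi

From Newton's law of gravitation: r = √(G·m₁m₂/F).
F = 0.163 lbf = 0.7251 N; m₁ = 9.79×10^9 t = 9.790×10^12 kg; m₂ = 2.93×10^6 t = 2.930×10^9 kg; G = 6.674×10^-11 N·m²/kg².
r = 1.625×10^6 m
1.625×10^6 m × (1 mi / 1609 m) = 1010 mi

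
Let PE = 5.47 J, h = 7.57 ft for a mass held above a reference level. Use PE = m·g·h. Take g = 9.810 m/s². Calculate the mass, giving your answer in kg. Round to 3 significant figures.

Solving PE = m·g·h for m: m = PE/(g·h).
PE = 5.47 J; h = 7.57 ft = 2.307 m; g = 9.810 m/s².
m = 0.2417 kg

0.242 kg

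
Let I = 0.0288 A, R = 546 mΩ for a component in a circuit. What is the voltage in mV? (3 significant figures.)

15.7 mV

From Ohm's law: V = IR.
I = 0.0288 A; R = 546 mΩ = 0.5460 Ω.
V = 0.01572 V
0.01572 V × (1 mV / 0.001000 V) = 15.72 mV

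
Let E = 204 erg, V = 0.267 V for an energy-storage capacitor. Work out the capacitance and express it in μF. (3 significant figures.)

572 μF

Solving E = ½C·V² for C: C = 2E/V².
E = 204 erg = 2.040×10^-5 J; V = 0.267 V.
C = 5.723×10^-4 F
5.723×10^-4 F × (1 μF / 1.000×10^-6 F) = 572.3 μF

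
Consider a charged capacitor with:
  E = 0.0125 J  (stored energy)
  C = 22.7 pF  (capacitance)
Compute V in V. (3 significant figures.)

33200 V

Rearranging: V = √(2E/C).
E = 0.0125 J; C = 22.7 pF = 2.270×10^-11 F.
V = 33186 V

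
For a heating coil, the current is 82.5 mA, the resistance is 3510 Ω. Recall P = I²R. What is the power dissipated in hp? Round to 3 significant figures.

0.0320 hp

Directly: P = I²R.
I = 82.5 mA = 0.08250 A; R = 3510 Ω.
P = 23.89 W
23.89 W × (1 hp / 745.7 W) = 0.03204 hp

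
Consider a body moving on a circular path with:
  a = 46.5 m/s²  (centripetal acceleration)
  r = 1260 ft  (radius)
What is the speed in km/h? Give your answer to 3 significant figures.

481 km/h

Rearranging a = v²/r for v: v = √(a·r).
a = 46.5 m/s²; r = 1260 ft = 384.0 m.
v = 133.6 m/s
133.6 m/s × (1 km/h / 0.2778 m/s) = 481.1 km/h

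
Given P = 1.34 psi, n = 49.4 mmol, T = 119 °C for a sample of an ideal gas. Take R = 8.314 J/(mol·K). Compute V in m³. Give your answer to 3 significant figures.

From the ideal-gas law: V = nRT/P.
P = 1.34 psi = 9239 Pa; n = 49.4 mmol = 0.04940 mol; T = 119 °C = 392.1 K; R = 8.314 J/(mol·K).
V = 0.01743 m³

0.0174 m³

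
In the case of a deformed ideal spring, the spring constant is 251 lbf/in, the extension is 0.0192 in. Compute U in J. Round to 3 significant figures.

0.00523 J

U is given directly by: U = ½kx².
k = 251 lbf/in = 43957 N/m; x = 0.0192 in = 4.877×10^-4 m.
U = 0.005227 J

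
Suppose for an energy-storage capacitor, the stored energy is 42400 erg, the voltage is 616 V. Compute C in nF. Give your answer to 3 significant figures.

Rearranging E = ½C·V² for C: C = 2E/V².
E = 42400 erg = 0.004240 J; V = 616 V.
C = 2.235×10^-8 F
2.235×10^-8 F × (1 nF / 1.000×10^-9 F) = 22.35 nF

22.3 nF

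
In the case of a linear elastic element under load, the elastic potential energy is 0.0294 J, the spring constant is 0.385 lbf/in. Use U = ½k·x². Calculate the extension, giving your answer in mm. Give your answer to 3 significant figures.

Solving U = ½k·x² for x: x = √(2U/k).
U = 0.0294 J; k = 0.385 lbf/in = 67.42 N/m.
x = 0.02953 m
0.02953 m × (1 mm / 0.001000 m) = 29.53 mm

29.5 mm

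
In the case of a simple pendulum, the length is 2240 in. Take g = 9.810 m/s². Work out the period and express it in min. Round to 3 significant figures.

0.252 min

Directly: T = 2π√(L/g).
L = 2240 in = 56.90 m; g = 9.810 m/s².
T = 15.13 s
15.13 s × (1 min / 60.00 s) = 0.2522 min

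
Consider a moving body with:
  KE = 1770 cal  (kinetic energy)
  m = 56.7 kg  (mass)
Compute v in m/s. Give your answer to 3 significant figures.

16.2 m/s

Solving KE = ½mv² for v: v = √(2·KE/m).
KE = 1770 cal = 7406 J; m = 56.7 kg.
v = 16.16 m/s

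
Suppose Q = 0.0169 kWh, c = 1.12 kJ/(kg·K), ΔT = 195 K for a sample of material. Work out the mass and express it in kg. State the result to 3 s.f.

Rearranging: m = Q/(c·ΔT).
Q = 0.0169 kWh = 60840 J; c = 1.12 kJ/(kg·K) = 1120 J/(kg·K); ΔT = 195 K.
m = 0.2786 kg

0.279 kg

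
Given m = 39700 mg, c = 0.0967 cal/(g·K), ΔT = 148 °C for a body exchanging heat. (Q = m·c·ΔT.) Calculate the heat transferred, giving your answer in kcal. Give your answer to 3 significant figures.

Directly: Q = mcΔT.
m = 39700 mg = 0.03970 kg; c = 0.0967 cal/(g·K) = 404.6 J/(kg·K); ΔT = 148 °C = 148.0 K.
Q = 2377 J
2377 J × (1 kcal / 4184 J) = 0.5682 kcal

0.568 kcal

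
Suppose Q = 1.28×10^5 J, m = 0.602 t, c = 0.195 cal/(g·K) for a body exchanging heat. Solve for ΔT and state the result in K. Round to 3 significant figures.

Rearranging: ΔT = Q/(m·c).
Q = 1.28×10^5 J; m = 0.602 t = 602.0 kg; c = 0.195 cal/(g·K) = 815.9 J/(kg·K).
ΔT = 0.2606 K

0.261 K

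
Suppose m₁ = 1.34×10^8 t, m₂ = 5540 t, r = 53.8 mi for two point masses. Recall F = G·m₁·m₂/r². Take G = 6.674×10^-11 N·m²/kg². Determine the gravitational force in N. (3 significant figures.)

0.00661 N

Directly: F = Gm₁m₂/r².
m₁ = 1.34×10^8 t = 1.340×10^11 kg; m₂ = 5540 t = 5.540×10^6 kg; r = 53.8 mi = 86583 m; G = 6.674×10^-11 N·m²/kg².
F = 0.006609 N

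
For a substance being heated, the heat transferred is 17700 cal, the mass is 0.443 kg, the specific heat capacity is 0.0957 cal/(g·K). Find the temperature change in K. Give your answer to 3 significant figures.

418 K

Solving Q = m·c·ΔT for ΔT: ΔT = Q/(m·c).
Q = 17700 cal = 74057 J; m = 0.443 kg; c = 0.0957 cal/(g·K) = 400.4 J/(kg·K).
ΔT = 417.5 K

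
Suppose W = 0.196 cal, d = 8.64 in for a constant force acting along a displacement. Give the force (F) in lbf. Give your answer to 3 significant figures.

Rearranging: F = W/d.
W = 0.196 cal = 0.8201 J; d = 8.64 in = 0.2195 m.
F = 3.737 N  (the unit combination reduces to kg·m/s² = N)
3.737 N × (1 lbf / 4.448 N) = 0.8401 lbf

0.840 lbf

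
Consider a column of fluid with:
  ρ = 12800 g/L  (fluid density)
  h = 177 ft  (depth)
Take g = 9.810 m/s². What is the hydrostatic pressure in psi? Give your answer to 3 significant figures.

983 psi

Directly: P = ρgh.
ρ = 12800 g/L = 12800 kg/m³; h = 177 ft = 53.95 m; g = 9.810 m/s².
P = 6.774×10^6 Pa
6.774×10^6 Pa × (1 psi / 6895 Pa) = 982.5 psi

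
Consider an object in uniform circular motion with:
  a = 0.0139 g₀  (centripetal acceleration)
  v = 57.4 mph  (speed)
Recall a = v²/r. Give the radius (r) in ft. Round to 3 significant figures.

Rearranging a = v²/r for r: r = v²/a.
a = 0.0139 g₀ = 0.1363 m/s²; v = 57.4 mph = 25.66 m/s.
r = 4830 m
4830 m × (1 ft / 0.3048 m) = 15848 ft

15800 ft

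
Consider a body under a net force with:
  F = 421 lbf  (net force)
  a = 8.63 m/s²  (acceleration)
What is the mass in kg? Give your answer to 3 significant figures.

217 kg

From Newton's second law: m = F/a.
F = 421 lbf = 1873 N; a = 8.63 m/s².
m = 217.0 kg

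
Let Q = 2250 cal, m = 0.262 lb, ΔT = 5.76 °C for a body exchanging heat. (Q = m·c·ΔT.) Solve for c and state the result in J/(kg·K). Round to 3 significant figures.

Solving Q = m·c·ΔT for c: c = Q/(m·ΔT).
Q = 2250 cal = 9414 J; m = 0.262 lb = 0.1188 kg; ΔT = 5.76 °C = 5.760 K.
c = 13753 J/(kg·K)

13800 J/(kg·K)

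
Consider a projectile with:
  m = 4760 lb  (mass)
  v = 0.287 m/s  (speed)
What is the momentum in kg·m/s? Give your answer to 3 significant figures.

p is given directly by: p = mv.
m = 4760 lb = 2159 kg; v = 0.287 m/s.
p = 619.7 kg·m/s

620 kg·m/s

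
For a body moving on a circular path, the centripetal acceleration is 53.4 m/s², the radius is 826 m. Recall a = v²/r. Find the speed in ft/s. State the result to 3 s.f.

689 ft/s

Rearranging: v = √(a·r).
a = 53.4 m/s²; r = 826 m.
v = 210.0 m/s
210.0 m/s × (1 ft/s / 0.3048 m/s) = 689.0 ft/s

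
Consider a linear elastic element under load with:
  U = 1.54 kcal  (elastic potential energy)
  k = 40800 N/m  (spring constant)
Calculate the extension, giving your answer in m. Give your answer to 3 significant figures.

0.562 m

Rearranging U = ½k·x² for x: x = √(2U/k).
U = 1.54 kcal = 6443 J; k = 40800 N/m.
x = 0.5620 m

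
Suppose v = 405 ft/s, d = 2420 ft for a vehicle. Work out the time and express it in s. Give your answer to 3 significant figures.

5.98 s

Rearranging: t = d/v.
v = 405 ft/s = 123.4 m/s; d = 2420 ft = 737.6 m.
t = 5.975 s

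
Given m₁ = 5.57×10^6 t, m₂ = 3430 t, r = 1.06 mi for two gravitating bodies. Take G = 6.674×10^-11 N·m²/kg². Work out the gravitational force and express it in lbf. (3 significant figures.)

0.0985 lbf

Directly: F = Gm₁m₂/r².
m₁ = 5.57×10^6 t = 5.570×10^9 kg; m₂ = 3430 t = 3.430×10^6 kg; r = 1.06 mi = 1706 m; G = 6.674×10^-11 N·m²/kg².
F = 0.4382 N  (the unit combination reduces to kg·m/s² = N)
0.4382 N × (1 lbf / 4.448 N) = 0.09850 lbf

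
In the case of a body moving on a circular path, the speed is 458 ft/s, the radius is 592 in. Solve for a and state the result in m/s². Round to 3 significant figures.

1300 m/s²

a is given directly by: a = v²/r.
v = 458 ft/s = 139.6 m/s; r = 592 in = 15.04 m.
a = 1296 m/s²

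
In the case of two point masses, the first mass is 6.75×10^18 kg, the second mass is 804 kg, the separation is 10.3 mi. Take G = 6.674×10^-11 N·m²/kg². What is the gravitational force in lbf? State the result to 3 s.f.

From Newton's law of gravitation: F = Gm₁m₂/r².
m₁ = 6.75×10^18 kg; m₂ = 804 kg; r = 10.3 mi = 16576 m; G = 6.674×10^-11 N·m²/kg².
F = 1318 N
1318 N × (1 lbf / 4.448 N) = 296.3 lbf

296 lbf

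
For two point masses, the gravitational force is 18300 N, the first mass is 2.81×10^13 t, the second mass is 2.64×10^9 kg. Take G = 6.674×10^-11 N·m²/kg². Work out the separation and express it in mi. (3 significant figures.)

323 mi

Rearranging: r = √(G·m₁m₂/F).
F = 18300 N; m₁ = 2.81×10^13 t = 2.810×10^16 kg; m₂ = 2.64×10^9 kg; G = 6.674×10^-11 N·m²/kg².
r = 5.201×10^5 m
5.201×10^5 m × (1 mi / 1609 m) = 323.2 mi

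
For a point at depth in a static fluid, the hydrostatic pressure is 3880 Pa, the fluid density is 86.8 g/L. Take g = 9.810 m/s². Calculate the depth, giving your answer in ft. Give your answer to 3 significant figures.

Rearranging: h = P/(ρ·g).
P = 3880 Pa; ρ = 86.8 g/L = 86.80 kg/m³; g = 9.810 m/s².
h = 4.557 m
4.557 m × (1 ft / 0.3048 m) = 14.95 ft

14.9 ft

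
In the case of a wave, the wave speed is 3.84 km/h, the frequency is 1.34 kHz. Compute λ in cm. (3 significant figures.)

0.0796 cm

Rearranging: λ = v/f.
v = 3.84 km/h = 1.067 m/s; f = 1.34 kHz = 1340 Hz.
λ = 7.960×10^-4 m
7.960×10^-4 m × (1 cm / 0.01000 m) = 0.07960 cm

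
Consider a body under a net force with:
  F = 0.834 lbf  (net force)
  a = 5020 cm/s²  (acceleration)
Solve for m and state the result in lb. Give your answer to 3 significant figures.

0.163 lb

From Newton's second law: m = F/a.
F = 0.834 lbf = 3.710 N; a = 5020 cm/s² = 50.20 m/s².
m = 0.07390 kg
0.07390 kg × (1 lb / 0.4536 kg) = 0.1629 lb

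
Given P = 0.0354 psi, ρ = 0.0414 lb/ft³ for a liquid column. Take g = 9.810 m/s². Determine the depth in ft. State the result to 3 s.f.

123 ft

Rearranging: h = P/(ρ·g).
P = 0.0354 psi = 244.1 Pa; ρ = 0.0414 lb/ft³ = 0.6632 kg/m³; g = 9.810 m/s².
h = 37.52 m
37.52 m × (1 ft / 0.3048 m) = 123.1 ft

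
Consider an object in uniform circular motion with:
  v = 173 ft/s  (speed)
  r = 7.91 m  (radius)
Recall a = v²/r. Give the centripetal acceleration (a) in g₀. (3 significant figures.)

35.8 g₀

a is given directly by: a = v²/r.
v = 173 ft/s = 52.73 m/s; r = 7.91 m.
a = 351.5 m/s²
351.5 m/s² × (1 g₀ / 9.807 m/s²) = 35.84 g₀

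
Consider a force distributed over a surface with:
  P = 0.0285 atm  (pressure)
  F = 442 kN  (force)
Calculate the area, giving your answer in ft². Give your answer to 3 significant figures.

Rearranging: A = F/P.
P = 0.0285 atm = 2888 Pa; F = 442 kN = 4.420×10^5 N.
A = 153.1 m²
153.1 m² × (1 ft² / 0.09290 m²) = 1648 ft²

1650 ft²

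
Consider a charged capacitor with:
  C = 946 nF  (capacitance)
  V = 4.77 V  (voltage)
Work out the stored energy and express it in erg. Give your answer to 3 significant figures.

108 erg

Directly: E = ½CV².
C = 946 nF = 9.460×10^-7 F; V = 4.77 V.
E = 1.076×10^-5 J
1.076×10^-5 J × (1 erg / 1.000×10^-7 J) = 107.6 erg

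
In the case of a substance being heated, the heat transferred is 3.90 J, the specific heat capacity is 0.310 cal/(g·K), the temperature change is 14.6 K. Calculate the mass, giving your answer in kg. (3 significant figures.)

2.06×10^-4 kg

Rearranging Q = m·c·ΔT for m: m = Q/(c·ΔT).
Q = 3.90 J; c = 0.310 cal/(g·K) = 1297 J/(kg·K); ΔT = 14.6 K.
m = 2.059×10^-4 kg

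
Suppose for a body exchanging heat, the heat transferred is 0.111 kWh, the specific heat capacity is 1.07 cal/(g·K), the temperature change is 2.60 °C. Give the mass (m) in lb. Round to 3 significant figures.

Rearranging Q = m·c·ΔT for m: m = Q/(c·ΔT).
Q = 0.111 kWh = 3.996×10^5 J; c = 1.07 cal/(g·K) = 4477 J/(kg·K); ΔT = 2.60 °C = 2.600 K.
m = 34.33 kg
34.33 kg × (1 lb / 0.4536 kg) = 75.69 lb

75.7 lb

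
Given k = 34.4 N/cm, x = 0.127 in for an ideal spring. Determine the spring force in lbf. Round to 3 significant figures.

From Hooke's law: F = kx.
k = 34.4 N/cm = 3440 N/m; x = 0.127 in = 0.003226 m.
F = 11.10 N
11.10 N × (1 lbf / 4.448 N) = 2.495 lbf

2.49 lbf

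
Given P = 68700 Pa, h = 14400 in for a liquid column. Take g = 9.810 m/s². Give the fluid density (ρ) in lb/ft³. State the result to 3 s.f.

Solving P = ρ·g·h for ρ: ρ = P/(g·h).
P = 68700 Pa; h = 14400 in = 365.8 m; g = 9.810 m/s².
ρ = 19.15 kg/m³
19.15 kg/m³ × (1 lb/ft³ / 16.02 kg/m³) = 1.195 lb/ft³

1.20 lb/ft³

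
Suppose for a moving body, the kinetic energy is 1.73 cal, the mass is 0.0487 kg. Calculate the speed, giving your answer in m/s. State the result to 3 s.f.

Rearranging: v = √(2·KE/m).
KE = 1.73 cal = 7.238 J; m = 0.0487 kg.
v = 17.24 m/s

17.2 m/s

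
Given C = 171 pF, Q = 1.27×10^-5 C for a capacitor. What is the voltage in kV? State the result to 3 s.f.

74.3 kV

Solving C = Q/V for V: V = Q/C.
C = 171 pF = 1.710×10^-10 F; Q = 1.27×10^-5 C.
V = 74269 V
74269 V × (1 kV / 1000 V) = 74.27 kV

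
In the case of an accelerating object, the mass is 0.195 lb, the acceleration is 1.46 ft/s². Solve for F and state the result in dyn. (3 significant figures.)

From Newton's second law: F = m·a.
m = 0.195 lb = 0.08845 kg; a = 1.46 ft/s² = 0.4450 m/s².
F = 0.03936 N  (the unit combination reduces to kg·m/s² = N)
0.03936 N × (1 dyn / 1.000×10^-5 N) = 3936 dyn

3940 dyn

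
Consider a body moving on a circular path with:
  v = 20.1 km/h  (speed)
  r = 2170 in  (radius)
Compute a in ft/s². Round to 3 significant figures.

1.86 ft/s²

a is given directly by: a = v²/r.
v = 20.1 km/h = 5.583 m/s; r = 2170 in = 55.12 m.
a = 0.5656 m/s²
0.5656 m/s² × (1 ft/s² / 0.3048 m/s²) = 1.856 ft/s²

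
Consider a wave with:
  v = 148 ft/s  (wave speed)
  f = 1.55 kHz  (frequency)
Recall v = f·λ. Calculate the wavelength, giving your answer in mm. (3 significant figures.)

Solving v = f·λ for λ: λ = v/f.
v = 148 ft/s = 45.11 m/s; f = 1.55 kHz = 1550 Hz.
λ = 0.02910 m
0.02910 m × (1 mm / 0.001000 m) = 29.10 mm

29.1 mm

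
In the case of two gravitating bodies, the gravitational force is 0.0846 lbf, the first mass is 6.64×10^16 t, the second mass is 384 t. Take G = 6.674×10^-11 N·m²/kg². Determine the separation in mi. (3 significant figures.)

41800 mi

Solving F = G·m₁·m₂/r² for r: r = √(G·m₁m₂/F).
F = 0.0846 lbf = 0.3763 N; m₁ = 6.64×10^16 t = 6.640×10^19 kg; m₂ = 384 t = 3.840×10^5 kg; G = 6.674×10^-11 N·m²/kg².
r = 6.725×10^7 m
6.725×10^7 m × (1 mi / 1609 m) = 41785 mi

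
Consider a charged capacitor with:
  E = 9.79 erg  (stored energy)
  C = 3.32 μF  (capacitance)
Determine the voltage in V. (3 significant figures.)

0.768 V

Rearranging E = ½C·V² for V: V = √(2E/C).
E = 9.79 erg = 9.790×10^-7 J; C = 3.32 μF = 3.320×10^-6 F.
V = 0.7680 V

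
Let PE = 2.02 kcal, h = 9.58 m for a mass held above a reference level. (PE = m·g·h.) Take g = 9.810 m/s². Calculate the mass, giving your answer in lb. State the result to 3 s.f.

Solving PE = m·g·h for m: m = PE/(g·h).
PE = 2.02 kcal = 8452 J; h = 9.58 m; g = 9.810 m/s².
m = 89.93 kg
89.93 kg × (1 lb / 0.4536 kg) = 198.3 lb

198 lb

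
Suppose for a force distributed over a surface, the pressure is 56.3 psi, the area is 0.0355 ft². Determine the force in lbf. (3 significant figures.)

Rearranging P = F/A for F: F = P·A.
P = 56.3 psi = 3.882×10^5 Pa; A = 0.0355 ft² = 0.003298 m².
F = 1280 N
1280 N × (1 lbf / 4.448 N) = 287.8 lbf

288 lbf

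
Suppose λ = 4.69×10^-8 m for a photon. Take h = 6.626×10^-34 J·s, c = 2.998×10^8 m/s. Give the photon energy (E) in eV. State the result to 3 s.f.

Directly: E = hc/λ.
λ = 4.69×10^-8 m; h = 6.626×10^-34 J·s; c = 2.998×10^8 m/s.
E = 4.236×10^-18 J
4.236×10^-18 J × (1 eV / 1.602×10^-19 J) = 26.44 eV

26.4 eV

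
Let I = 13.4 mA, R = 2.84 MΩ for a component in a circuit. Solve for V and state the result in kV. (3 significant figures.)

38.1 kV

Directly: V = IR.
I = 13.4 mA = 0.01340 A; R = 2.84 MΩ = 2.840×10^6 Ω.
V = 38056 V
38056 V × (1 kV / 1000 V) = 38.06 kV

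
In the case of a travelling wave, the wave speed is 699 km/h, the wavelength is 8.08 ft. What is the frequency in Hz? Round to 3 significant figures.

Solving v = f·λ for f: f = v/λ.
v = 699 km/h = 194.2 m/s; λ = 8.08 ft = 2.463 m.
f = 78.84 Hz

78.8 Hz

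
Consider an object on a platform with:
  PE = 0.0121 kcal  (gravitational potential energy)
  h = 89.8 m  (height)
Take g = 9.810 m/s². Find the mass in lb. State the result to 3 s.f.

0.127 lb

Rearranging: m = PE/(g·h).
PE = 0.0121 kcal = 50.63 J; h = 89.8 m; g = 9.810 m/s².
m = 0.05747 kg
0.05747 kg × (1 lb / 0.4536 kg) = 0.1267 lb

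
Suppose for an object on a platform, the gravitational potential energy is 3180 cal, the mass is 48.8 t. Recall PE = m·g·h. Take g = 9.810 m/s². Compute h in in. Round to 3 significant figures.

1.09 in

Rearranging: h = PE/(m·g).
PE = 3180 cal = 13305 J; m = 48.8 t = 48800 kg; g = 9.810 m/s².
h = 0.02779 m
0.02779 m × (1 in / 0.02540 m) = 1.094 in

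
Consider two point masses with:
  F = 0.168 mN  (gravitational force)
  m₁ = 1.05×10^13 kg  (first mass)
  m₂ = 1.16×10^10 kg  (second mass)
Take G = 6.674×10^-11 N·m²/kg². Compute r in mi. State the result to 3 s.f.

1.37×10^5 mi

From Newton's law of gravitation: r = √(G·m₁m₂/F).
F = 0.168 mN = 1.680×10^-4 N; m₁ = 1.05×10^13 kg; m₂ = 1.16×10^10 kg; G = 6.674×10^-11 N·m²/kg².
r = 2.200×10^8 m
2.200×10^8 m × (1 mi / 1609 m) = 1.367×10^5 mi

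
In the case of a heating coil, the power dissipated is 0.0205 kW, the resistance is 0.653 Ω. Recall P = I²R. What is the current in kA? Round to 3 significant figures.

Rearranging P = I²R for I: I = √(P/R).
P = 0.0205 kW = 20.50 W; R = 0.653 Ω.
I = 5.603 A
5.603 A × (1 kA / 1000 A) = 0.005603 kA

0.00560 kA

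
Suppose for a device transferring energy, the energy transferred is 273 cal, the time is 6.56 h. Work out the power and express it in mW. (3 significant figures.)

48.4 mW

P is given directly by: P = W/t.
W = 273 cal = 1142 J; t = 6.56 h = 23616 s.
P = 0.04837 W
0.04837 W × (1 mW / 0.001000 W) = 48.37 mW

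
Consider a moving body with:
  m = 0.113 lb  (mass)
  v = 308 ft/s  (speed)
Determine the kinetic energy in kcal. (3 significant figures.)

Directly: KE = ½mv².
m = 0.113 lb = 0.05126 kg; v = 308 ft/s = 93.88 m/s.
KE = 225.9 J  (the unit combination reduces to kg·m²/s² = J)
225.9 J × (1 kcal / 4184 J) = 0.05398 kcal

0.0540 kcal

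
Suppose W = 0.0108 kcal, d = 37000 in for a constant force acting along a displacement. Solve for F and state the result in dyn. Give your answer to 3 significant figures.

4810 dyn

Rearranging W = F·d for F: F = W/d.
W = 0.0108 kcal = 45.19 J; d = 37000 in = 939.8 m.
F = 0.04808 N  (the unit combination reduces to kg·m/s² = N)
0.04808 N × (1 dyn / 1.000×10^-5 N) = 4808 dyn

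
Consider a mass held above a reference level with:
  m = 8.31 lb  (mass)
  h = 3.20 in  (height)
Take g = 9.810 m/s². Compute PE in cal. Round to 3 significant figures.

PE is given directly by: PE = mgh.
m = 8.31 lb = 3.769 kg; h = 3.20 in = 0.08128 m; g = 9.810 m/s².
PE = 3.006 J  (the unit combination reduces to kg·m²/s² = J)
3.006 J × (1 cal / 4.184 J) = 0.7183 cal

0.718 cal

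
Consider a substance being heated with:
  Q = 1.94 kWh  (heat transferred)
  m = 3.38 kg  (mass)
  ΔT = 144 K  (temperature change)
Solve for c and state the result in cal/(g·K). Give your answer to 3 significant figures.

3.43 cal/(g·K)

Rearranging Q = m·c·ΔT for c: c = Q/(m·ΔT).
Q = 1.94 kWh = 6.984×10^6 J; m = 3.38 kg; ΔT = 144 K.
c = 14349 J/(kg·K)
14349 J/(kg·K) × (1 cal/(g·K) / 4184 J/(kg·K)) = 3.430 cal/(g·K)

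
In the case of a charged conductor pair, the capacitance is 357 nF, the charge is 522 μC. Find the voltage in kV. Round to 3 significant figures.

Rearranging C = Q/V for V: V = Q/C.
C = 357 nF = 3.570×10^-7 F; Q = 522 μC = 5.220×10^-4 C.
V = 1462 V  (the unit combination reduces to kg·m²/(A·s³) = V)
1462 V × (1 kV / 1000 V) = 1.462 kV

1.46 kV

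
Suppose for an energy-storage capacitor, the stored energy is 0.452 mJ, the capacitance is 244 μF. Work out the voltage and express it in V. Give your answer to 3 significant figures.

1.92 V

Rearranging: V = √(2E/C).
E = 0.452 mJ = 4.520×10^-4 J; C = 244 μF = 2.440×10^-4 F.
V = 1.925 V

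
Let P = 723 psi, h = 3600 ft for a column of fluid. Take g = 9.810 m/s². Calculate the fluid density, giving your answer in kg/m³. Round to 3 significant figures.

Rearranging P = ρ·g·h for ρ: ρ = P/(g·h).
P = 723 psi = 4.985×10^6 Pa; h = 3600 ft = 1097 m; g = 9.810 m/s².
ρ = 463.1 kg/m³

463 kg/m³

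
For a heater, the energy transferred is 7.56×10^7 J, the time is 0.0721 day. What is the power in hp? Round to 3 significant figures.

Directly: P = W/t.
W = 7.56×10^7 J; t = 0.0721 day = 6229 s.
P = 12136 W
12136 W × (1 hp / 745.7 W) = 16.27 hp

16.3 hp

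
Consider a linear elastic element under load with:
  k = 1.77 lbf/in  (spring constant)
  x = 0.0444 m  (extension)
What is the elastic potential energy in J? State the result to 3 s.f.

Directly: U = ½kx².
k = 1.77 lbf/in = 310.0 N/m; x = 0.0444 m.
U = 0.3055 J

0.306 J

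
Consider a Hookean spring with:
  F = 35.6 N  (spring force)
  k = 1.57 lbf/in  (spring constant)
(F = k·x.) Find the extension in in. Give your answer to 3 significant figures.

5.10 in

From Hooke's law: x = F/k.
F = 35.6 N; k = 1.57 lbf/in = 274.9 N/m.
x = 0.1295 m
0.1295 m × (1 in / 0.02540 m) = 5.098 in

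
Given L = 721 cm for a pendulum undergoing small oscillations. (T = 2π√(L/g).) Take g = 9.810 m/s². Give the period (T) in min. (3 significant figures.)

T is given directly by: T = 2π√(L/g).
L = 721 cm = 7.210 m; g = 9.810 m/s².
T = 5.387 s
5.387 s × (1 min / 60.00 s) = 0.08978 min

0.0898 min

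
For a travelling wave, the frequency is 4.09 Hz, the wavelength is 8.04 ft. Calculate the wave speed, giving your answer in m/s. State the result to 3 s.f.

10.0 m/s

Directly: v = fλ.
f = 4.09 Hz; λ = 8.04 ft = 2.451 m.
v = 10.02 m/s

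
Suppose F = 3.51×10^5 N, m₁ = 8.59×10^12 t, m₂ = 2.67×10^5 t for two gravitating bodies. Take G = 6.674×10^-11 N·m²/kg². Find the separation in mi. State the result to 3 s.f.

From Newton's law of gravitation: r = √(G·m₁m₂/F).
F = 3.51×10^5 N; m₁ = 8.59×10^12 t = 8.590×10^15 kg; m₂ = 2.67×10^5 t = 2.670×10^8 kg; G = 6.674×10^-11 N·m²/kg².
r = 20883 m
20883 m × (1 mi / 1609 m) = 12.98 mi

13.0 mi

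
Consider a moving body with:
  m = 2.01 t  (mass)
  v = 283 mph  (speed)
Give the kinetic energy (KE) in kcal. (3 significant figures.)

Directly: KE = ½mv².
m = 2.01 t = 2010 kg; v = 283 mph = 126.5 m/s.
KE = 1.609×10^7 J
1.609×10^7 J × (1 kcal / 4184 J) = 3845 kcal

3840 kcal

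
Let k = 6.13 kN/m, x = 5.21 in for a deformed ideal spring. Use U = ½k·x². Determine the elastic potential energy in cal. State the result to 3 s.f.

U is given directly by: U = ½kx².
k = 6.13 kN/m = 6130 N/m; x = 5.21 in = 0.1323 m.
U = 53.68 J
53.68 J × (1 cal / 4.184 J) = 12.83 cal

12.8 cal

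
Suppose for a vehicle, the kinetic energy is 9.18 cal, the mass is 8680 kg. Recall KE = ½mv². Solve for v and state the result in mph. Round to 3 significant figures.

Solving KE = ½mv² for v: v = √(2·KE/m).
KE = 9.18 cal = 38.41 J; m = 8680 kg.
v = 0.09407 m/s
0.09407 m/s × (1 mph / 0.4470 m/s) = 0.2104 mph

0.210 mph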